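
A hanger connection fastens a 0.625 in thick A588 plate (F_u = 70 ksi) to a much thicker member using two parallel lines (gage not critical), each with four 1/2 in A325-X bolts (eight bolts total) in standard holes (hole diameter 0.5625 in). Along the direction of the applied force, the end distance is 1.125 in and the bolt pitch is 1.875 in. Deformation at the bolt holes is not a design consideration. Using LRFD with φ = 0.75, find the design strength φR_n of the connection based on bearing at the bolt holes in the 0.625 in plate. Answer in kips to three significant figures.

Per bolt r_n = 1.5 l_c t F_u ≤ 3.0 d t F_u; upper limit = 3.0 × 0.5 × 0.625 × 70 = 65.62 kips.
Edge bolt: l_c = 1.125 − 0.5625/2 = 0.8438 in → 1.5 × 0.8438 × 0.625 × 70 = 55.37 → r_n = 55.37 kips.
Interior bolts: l_c = 1.875 − 0.5625 = 1.312 in → 1.5 × 1.312 × 0.625 × 70 = 86.13 → r_n = 65.62 kips.
R_n = 2 × 55.37 + 6 × 65.62 = 504.5 kips.
Design strength φR_n = 0.75 × 504.5 = 378 kips.

378 kips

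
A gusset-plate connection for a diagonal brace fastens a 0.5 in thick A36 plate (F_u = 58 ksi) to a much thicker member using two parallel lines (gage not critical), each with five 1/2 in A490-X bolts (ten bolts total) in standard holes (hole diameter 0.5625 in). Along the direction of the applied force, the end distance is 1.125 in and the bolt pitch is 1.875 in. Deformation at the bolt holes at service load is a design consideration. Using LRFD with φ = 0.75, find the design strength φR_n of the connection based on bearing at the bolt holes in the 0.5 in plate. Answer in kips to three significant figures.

Per bolt r_n = 1.2 l_c t F_u ≤ 2.4 d t F_u; upper limit = 2.4 × 0.5 × 0.5 × 58 = 34.8 kips.
Edge bolt: l_c = 1.125 − 0.5625/2 = 0.8438 in → 1.2 × 0.8438 × 0.5 × 58 = 29.36 → r_n = 29.36 kips.
Interior bolts: l_c = 1.875 − 0.5625 = 1.312 in → 1.2 × 1.312 × 0.5 × 58 = 45.67 → r_n = 34.8 kips.
R_n = 2 × 29.36 + 8 × 34.8 = 337.1 kips.
Design strength φR_n = 0.75 × 337.1 = 253 kips.

253 kips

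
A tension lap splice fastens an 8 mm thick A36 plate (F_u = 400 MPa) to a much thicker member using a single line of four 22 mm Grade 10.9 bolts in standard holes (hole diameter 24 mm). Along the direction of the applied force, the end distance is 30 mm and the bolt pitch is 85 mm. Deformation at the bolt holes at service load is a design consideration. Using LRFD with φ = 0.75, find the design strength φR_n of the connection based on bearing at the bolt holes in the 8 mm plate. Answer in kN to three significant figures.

432 kN

Per bolt r_n = 1.2 l_c t F_u ≤ 2.4 d t F_u; upper limit = 2.4 × 22 × 8 × 400 / 1000 = 169 kN.
Edge bolt: l_c = 30 − 24/2 = 18 mm → 1.2 × 18 × 8 × 400 / 1000 = 69.12 → r_n = 69.12 kN.
Interior bolts: l_c = 85 − 24 = 61 mm → 1.2 × 61 × 8 × 400 / 1000 = 234.2 → r_n = 169 kN.
R_n = 1 × 69.12 + 3 × 169 = 576 kN.
Design strength φR_n = 0.75 × 576 = 432 kN.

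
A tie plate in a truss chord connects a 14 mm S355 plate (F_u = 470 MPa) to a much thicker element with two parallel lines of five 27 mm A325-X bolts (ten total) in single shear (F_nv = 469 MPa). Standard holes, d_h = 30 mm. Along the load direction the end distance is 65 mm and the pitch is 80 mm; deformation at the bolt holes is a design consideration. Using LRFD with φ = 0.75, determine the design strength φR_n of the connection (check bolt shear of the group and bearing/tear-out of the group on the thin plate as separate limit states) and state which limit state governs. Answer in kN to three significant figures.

Bolt shear: A_b = π·27²/4 = 572.6 mm²; R_n = 469 × 572.6 × 10 × 1 / 1000 = 2685 kN → 0.75 × 2685 = 2010 kN.
Bearing (1.2 l_c t F_u ≤ 2.4 d t F_u): upper limit = 2.4·27·14·470 / 1000 = 426.4 kN.
  Edge l_c = 65 − 30/2 = 50 → r_n = 394.8 kN; interior l_c = 80 − 30 = 50 → r_n = 394.8 kN.
  R_n,bearing = 2·394.8 + 8·394.8 = 3948 kN → 0.75 × 3948 = 2960 kN.
Bolt shear governs: 2010 kN.

2010 kN (bolt shear governs)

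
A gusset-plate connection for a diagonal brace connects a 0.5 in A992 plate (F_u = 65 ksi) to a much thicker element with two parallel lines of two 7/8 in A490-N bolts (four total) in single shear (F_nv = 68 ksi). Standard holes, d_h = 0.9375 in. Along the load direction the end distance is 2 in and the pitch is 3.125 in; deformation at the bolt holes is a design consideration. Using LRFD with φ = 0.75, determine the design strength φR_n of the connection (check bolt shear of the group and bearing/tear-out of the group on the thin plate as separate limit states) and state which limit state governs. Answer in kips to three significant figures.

Bolt shear: A_b = π·0.875²/4 = 0.6013 in²; R_n = 68 × 0.6013 × 4 × 1 = 163.6 kips → 0.75 × 163.6 = 123 kips.
Bearing (1.2 l_c t F_u ≤ 2.4 d t F_u): upper limit = 2.4·0.875·0.5·65 = 68.25 kips.
  Edge l_c = 2 − 0.9375/2 = 1.531 → r_n = 59.72 kips; interior l_c = 3.125 − 0.9375 = 2.188 → r_n = 68.25 kips.
  R_n,bearing = 2·59.72 + 2·68.25 = 255.9 kips → 0.75 × 255.9 = 192 kips.
Bolt shear governs: 123 kips.

123 kips (bolt shear governs)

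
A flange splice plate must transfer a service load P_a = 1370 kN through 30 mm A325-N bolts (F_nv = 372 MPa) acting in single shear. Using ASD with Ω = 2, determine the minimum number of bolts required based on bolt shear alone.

11 bolts

A_b = π·30²/4 = 706.9 mm².
Per-bolt allowable strength R_n/Ω = 372 × 706.9 × 1 / 1000 / 2 = 131.5 kN.
n ≥ 1370 / 131.5 = 10.42 → use 11 bolts.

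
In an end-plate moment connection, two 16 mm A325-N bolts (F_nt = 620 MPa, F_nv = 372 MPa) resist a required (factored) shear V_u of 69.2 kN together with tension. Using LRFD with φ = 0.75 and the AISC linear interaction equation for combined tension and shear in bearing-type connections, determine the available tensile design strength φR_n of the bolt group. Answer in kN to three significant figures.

128 kN

A_b = π·16²/4 = 201.1 mm²; f_rv = 69.2 × 1000 / (2 × 201.1) = 172.1 MPa.
F'_nt = 1.3 F_nt − (F_nt / φF_nv) f_rv = 1.3·620 − (620/(0.75·372))·172.1 = 423.6 MPa, capped at F_nt → F'_nt = 423.6 MPa.
R_n = F'_nt · A_b · n = 423.6 × 201.1 × 2 / 1000 = 170.3 kN.
Design strength φR_n = 0.75 × 170.3 = 128 kN.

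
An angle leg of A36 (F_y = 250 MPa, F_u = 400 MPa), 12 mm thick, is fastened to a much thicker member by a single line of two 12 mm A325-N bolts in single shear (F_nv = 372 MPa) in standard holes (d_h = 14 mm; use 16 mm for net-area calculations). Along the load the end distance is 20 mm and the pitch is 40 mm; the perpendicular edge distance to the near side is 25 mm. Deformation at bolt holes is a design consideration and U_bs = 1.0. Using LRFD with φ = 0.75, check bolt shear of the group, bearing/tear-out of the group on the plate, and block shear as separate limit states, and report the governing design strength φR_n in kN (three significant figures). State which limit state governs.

Bolt shear: A_b = π·12²/4 = 113.1 mm²; R_n = 372 × 113.1 × 2 × 1 / 1000 = 84.14 kN → 0.75 × 84.14 = 63.1 kN.
Bearing: edge l_c = 13, r_n = 74.88 kN; interior l_c = 26, r_n = 138.2 kN; R_n = 74.88 + 1·138.2 = 213.1 kN → 160 kN.
Block shear: A_gv = 720, A_nv = 432, A_nt = 204 mm²; R_n = min(0.6F_uA_nv, 0.6F_yA_gv) + U_bs·F_u·A_nt = 185.3 kN → 139 kN.
Bolt shear governs: 63.1 kN.

63.1 kN (bolt shear governs)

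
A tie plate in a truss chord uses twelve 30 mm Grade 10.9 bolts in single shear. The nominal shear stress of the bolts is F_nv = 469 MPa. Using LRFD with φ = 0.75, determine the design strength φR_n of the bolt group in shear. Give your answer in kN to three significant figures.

2980 kN

A_b = π × 30² / 4 = 706.9 mm².
R_n = F_nv · A_b · n · n_s = 469 × 706.9 × 12 × 1 / 1000 = 3978 kN.
Design strength φR_n = 0.75 × 3978 = 2980 kN.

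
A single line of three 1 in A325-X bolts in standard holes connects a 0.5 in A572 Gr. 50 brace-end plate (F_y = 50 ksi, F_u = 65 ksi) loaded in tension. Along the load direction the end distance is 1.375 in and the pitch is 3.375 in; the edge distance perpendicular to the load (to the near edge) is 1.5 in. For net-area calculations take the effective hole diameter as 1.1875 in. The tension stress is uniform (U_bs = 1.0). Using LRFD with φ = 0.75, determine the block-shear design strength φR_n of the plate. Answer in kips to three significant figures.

Shear plane L_v = 1.375 + 2·3.375 = 8.125 in; A_gv = 8.125 × 0.5 = 4.062 in².
A_nv = (8.125 − 2.5·1.1875) × 0.5 = 2.578 in².
A_nt = (1.5 − 0.5·1.1875) × 0.5 = 0.4531 in².
0.6 F_u A_nv = 100.5 kips; 0.6 F_y A_gv = 121.9 kips → shear rupture governs the shear term.
R_n = 100.5 + 1.0 × 65 × 0.4531 = 130 kips.
Design strength φR_n = 0.75 × 130 = 97.5 kips.

97.5 kips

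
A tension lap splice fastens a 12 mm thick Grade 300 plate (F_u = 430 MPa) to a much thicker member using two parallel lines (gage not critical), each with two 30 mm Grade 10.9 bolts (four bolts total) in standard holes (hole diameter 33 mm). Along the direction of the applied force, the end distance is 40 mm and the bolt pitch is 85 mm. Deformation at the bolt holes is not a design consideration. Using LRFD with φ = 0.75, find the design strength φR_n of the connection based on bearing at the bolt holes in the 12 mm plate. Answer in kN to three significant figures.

877 kN

Per bolt r_n = 1.5 l_c t F_u ≤ 3.0 d t F_u; upper limit = 3.0 × 30 × 12 × 430 / 1000 = 464.4 kN.
Edge bolt: l_c = 40 − 33/2 = 23.5 mm → 1.5 × 23.5 × 12 × 430 / 1000 = 181.9 → r_n = 181.9 kN.
Interior bolts: l_c = 85 − 33 = 52 mm → 1.5 × 52 × 12 × 430 / 1000 = 402.5 → r_n = 402.5 kN.
R_n = 2 × 181.9 + 2 × 402.5 = 1169 kN.
Design strength φR_n = 0.75 × 1169 = 877 kN.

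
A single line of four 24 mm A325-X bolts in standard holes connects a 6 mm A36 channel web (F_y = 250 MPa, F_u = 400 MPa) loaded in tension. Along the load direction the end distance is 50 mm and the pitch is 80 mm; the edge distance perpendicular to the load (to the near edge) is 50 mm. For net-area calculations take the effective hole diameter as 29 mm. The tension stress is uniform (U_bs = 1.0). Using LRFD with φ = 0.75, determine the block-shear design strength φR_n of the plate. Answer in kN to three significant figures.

Shear plane L_v = 50 + 3·80 = 290 mm; A_gv = 290 × 6 = 1740 mm².
A_nv = (290 − 3.5·29) × 6 = 1131 mm².
A_nt = (50 − 0.5·29) × 6 = 213 mm².
0.6 F_u A_nv = 271.4 kN; 0.6 F_y A_gv = 261 kN → shear yielding governs the shear term.
R_n = 261 + 1.0 × 400 × 213 / 1000 = 346.2 kN.
Design strength φR_n = 0.75 × 346.2 = 260 kN.

260 kN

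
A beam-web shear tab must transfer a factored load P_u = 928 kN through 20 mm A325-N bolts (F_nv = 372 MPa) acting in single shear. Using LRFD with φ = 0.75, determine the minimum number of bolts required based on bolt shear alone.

A_b = π·20²/4 = 314.2 mm².
Per-bolt design strength φR_n = 0.75 × 372 × 314.2 × 1 / 1000 = 87.65 kN.
n ≥ 928 / 87.65 = 10.59 → use 11 bolts.

11 bolts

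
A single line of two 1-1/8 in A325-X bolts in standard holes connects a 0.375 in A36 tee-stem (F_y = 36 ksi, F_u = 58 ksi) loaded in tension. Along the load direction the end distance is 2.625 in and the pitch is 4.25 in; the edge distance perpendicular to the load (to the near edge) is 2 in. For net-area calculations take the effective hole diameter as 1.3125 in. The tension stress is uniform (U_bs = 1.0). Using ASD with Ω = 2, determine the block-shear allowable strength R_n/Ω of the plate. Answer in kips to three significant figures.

Shear plane L_v = 2.625 + 1·4.25 = 6.875 in; A_gv = 6.875 × 0.375 = 2.578 in².
A_nv = (6.875 − 1.5·1.3125) × 0.375 = 1.84 in².
A_nt = (2 − 0.5·1.3125) × 0.375 = 0.5039 in².
0.6 F_u A_nv = 64.03 kips; 0.6 F_y A_gv = 55.69 kips → shear yielding governs the shear term.
R_n = 55.69 + 1.0 × 58 × 0.5039 = 84.91 kips.
Allowable strength R_n/Ω = 84.91 / 2 = 42.5 kips.

42.5 kips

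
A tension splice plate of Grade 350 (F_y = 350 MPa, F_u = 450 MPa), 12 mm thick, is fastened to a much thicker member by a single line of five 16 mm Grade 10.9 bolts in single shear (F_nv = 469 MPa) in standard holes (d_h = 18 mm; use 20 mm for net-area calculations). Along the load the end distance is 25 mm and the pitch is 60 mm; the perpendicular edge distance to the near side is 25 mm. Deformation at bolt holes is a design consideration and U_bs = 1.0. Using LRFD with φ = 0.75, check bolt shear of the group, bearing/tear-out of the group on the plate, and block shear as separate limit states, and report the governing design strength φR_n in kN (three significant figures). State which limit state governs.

Bolt shear: A_b = π·16²/4 = 201.1 mm²; R_n = 469 × 201.1 × 5 × 1 / 1000 = 471.5 kN → 0.75 × 471.5 = 354 kN.
Bearing: edge l_c = 16, r_n = 103.7 kN; interior l_c = 42, r_n = 207.4 kN; R_n = 103.7 + 4·207.4 = 933.1 kN → 700 kN.
Block shear: A_gv = 3180, A_nv = 2100, A_nt = 180 mm²; R_n = min(0.6F_uA_nv, 0.6F_yA_gv) + U_bs·F_u·A_nt = 648 kN → 486 kN.
Bolt shear governs: 354 kN.

354 kN (bolt shear governs)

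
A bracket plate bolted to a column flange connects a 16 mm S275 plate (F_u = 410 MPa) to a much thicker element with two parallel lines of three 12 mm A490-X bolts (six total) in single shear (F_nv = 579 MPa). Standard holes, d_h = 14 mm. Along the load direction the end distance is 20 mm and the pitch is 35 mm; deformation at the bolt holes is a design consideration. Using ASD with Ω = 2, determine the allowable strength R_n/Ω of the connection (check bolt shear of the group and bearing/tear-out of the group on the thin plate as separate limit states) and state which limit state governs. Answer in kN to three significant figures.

Bolt shear: A_b = π·12²/4 = 113.1 mm²; R_n = 579 × 113.1 × 6 × 1 / 1000 = 392.9 kN → 392.9 / 2 = 196 kN.
Bearing (1.2 l_c t F_u ≤ 2.4 d t F_u): upper limit = 2.4·12·16·410 / 1000 = 188.9 kN.
  Edge l_c = 20 − 14/2 = 13 → r_n = 102.3 kN; interior l_c = 35 − 14 = 21 → r_n = 165.3 kN.
  R_n,bearing = 2·102.3 + 4·165.3 = 865.9 kN → 865.9 / 2 = 433 kN.
Bolt shear governs: 196 kN.

196 kN (bolt shear governs)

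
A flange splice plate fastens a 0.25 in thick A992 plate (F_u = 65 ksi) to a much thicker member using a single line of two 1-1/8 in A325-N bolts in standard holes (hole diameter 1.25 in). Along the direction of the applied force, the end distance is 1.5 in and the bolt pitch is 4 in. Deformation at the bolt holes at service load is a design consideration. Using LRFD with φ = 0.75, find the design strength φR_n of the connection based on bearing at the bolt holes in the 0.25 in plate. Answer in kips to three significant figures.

45.7 kips

Per bolt r_n = 1.2 l_c t F_u ≤ 2.4 d t F_u; upper limit = 2.4 × 1.125 × 0.25 × 65 = 43.87 kips.
Edge bolt: l_c = 1.5 − 1.25/2 = 0.875 in → 1.2 × 0.875 × 0.25 × 65 = 17.06 → r_n = 17.06 kips.
Interior bolts: l_c = 4 − 1.25 = 2.75 in → 1.2 × 2.75 × 0.25 × 65 = 53.62 → r_n = 43.87 kips.
R_n = 1 × 17.06 + 1 × 43.87 = 60.94 kips.
Design strength φR_n = 0.75 × 60.94 = 45.7 kips.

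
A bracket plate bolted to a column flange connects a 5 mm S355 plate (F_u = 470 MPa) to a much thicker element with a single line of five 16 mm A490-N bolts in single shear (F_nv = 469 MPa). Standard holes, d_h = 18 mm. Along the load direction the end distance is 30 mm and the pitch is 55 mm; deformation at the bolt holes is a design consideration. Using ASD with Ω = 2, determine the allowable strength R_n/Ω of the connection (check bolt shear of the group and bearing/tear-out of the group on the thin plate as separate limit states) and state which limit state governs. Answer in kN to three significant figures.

Bolt shear: A_b = π·16²/4 = 201.1 mm²; R_n = 469 × 201.1 × 5 × 1 / 1000 = 471.5 kN → 471.5 / 2 = 236 kN.
Bearing (1.2 l_c t F_u ≤ 2.4 d t F_u): upper limit = 2.4·16·5·470 / 1000 = 90.24 kN.
  Edge l_c = 30 − 18/2 = 21 → r_n = 59.22 kN; interior l_c = 55 − 18 = 37 → r_n = 90.24 kN.
  R_n,bearing = 1·59.22 + 4·90.24 = 420.2 kN → 420.2 / 2 = 210 kN.
Bearing governs: 210 kN.

210 kN (bearing governs)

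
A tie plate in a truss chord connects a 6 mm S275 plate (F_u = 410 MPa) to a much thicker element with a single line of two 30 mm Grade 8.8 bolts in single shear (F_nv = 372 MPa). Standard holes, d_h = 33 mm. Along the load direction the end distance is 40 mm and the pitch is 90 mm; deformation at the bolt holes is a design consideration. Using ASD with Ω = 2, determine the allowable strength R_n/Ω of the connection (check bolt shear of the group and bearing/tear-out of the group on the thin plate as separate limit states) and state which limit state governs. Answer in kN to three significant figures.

119 kN (bearing governs)

Bolt shear: A_b = π·30²/4 = 706.9 mm²; R_n = 372 × 706.9 × 2 × 1 / 1000 = 525.9 kN → 525.9 / 2 = 263 kN.
Bearing (1.2 l_c t F_u ≤ 2.4 d t F_u): upper limit = 2.4·30·6·410 / 1000 = 177.1 kN.
  Edge l_c = 40 − 33/2 = 23.5 → r_n = 69.37 kN; interior l_c = 90 − 33 = 57 → r_n = 168.3 kN.
  R_n,bearing = 1·69.37 + 1·168.3 = 237.6 kN → 237.6 / 2 = 119 kN.
Bearing governs: 119 kN.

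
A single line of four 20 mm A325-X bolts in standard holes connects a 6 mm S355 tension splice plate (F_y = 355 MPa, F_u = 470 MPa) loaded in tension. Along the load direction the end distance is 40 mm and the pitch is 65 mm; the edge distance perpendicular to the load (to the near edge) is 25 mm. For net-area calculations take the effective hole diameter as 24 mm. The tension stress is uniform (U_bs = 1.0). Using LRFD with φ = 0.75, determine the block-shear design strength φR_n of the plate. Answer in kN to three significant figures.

Shear plane L_v = 40 + 3·65 = 235 mm; A_gv = 235 × 6 = 1410 mm².
A_nv = (235 − 3.5·24) × 6 = 906 mm².
A_nt = (25 − 0.5·24) × 6 = 78 mm².
0.6 F_u A_nv = 255.5 kN; 0.6 F_y A_gv = 300.3 kN → shear rupture governs the shear term.
R_n = 255.5 + 1.0 × 470 × 78 / 1000 = 292.2 kN.
Design strength φR_n = 0.75 × 292.2 = 219 kN.

219 kN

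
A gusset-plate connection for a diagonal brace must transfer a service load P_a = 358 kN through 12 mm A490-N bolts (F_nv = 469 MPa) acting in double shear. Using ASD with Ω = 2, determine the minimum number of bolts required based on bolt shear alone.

A_b = π·12²/4 = 113.1 mm².
Per-bolt allowable strength R_n/Ω = 469 × 113.1 × 2 / 1000 / 2 = 53.04 kN.
n ≥ 358 / 53.04 = 6.749 → use 7 bolts.

7 bolts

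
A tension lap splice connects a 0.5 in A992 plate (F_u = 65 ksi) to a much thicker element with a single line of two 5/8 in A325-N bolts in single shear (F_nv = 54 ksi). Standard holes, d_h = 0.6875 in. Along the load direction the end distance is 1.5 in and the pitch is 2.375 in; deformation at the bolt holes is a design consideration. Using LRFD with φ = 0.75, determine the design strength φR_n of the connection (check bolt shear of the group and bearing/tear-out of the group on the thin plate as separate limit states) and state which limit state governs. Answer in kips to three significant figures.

Bolt shear: A_b = π·0.625²/4 = 0.3068 in²; R_n = 54 × 0.3068 × 2 × 1 = 33.13 kips → 0.75 × 33.13 = 24.9 kips.
Bearing (1.2 l_c t F_u ≤ 2.4 d t F_u): upper limit = 2.4·0.625·0.5·65 = 48.75 kips.
  Edge l_c = 1.5 − 0.6875/2 = 1.156 → r_n = 45.09 kips; interior l_c = 2.375 − 0.6875 = 1.688 → r_n = 48.75 kips.
  R_n,bearing = 1·45.09 + 1·48.75 = 93.84 kips → 0.75 × 93.84 = 70.4 kips.
Bolt shear governs: 24.9 kips.

24.9 kips (bolt shear governs)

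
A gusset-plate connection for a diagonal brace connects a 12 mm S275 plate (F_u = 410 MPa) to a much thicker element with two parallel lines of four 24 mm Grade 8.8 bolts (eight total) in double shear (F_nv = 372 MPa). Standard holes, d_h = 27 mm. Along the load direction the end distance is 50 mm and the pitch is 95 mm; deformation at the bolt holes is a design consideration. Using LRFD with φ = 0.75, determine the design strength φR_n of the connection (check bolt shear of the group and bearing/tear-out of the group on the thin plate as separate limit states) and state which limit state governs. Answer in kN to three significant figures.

Bolt shear: A_b = π·24²/4 = 452.4 mm²; R_n = 372 × 452.4 × 8 × 2 / 1000 = 2693 kN → 0.75 × 2693 = 2020 kN.
Bearing (1.2 l_c t F_u ≤ 2.4 d t F_u): upper limit = 2.4·24·12·410 / 1000 = 283.4 kN.
  Edge l_c = 50 − 27/2 = 36.5 → r_n = 215.5 kN; interior l_c = 95 − 27 = 68 → r_n = 283.4 kN.
  R_n,bearing = 2·215.5 + 6·283.4 = 2131 kN → 0.75 × 2131 = 1600 kN.
Bearing governs: 1600 kN.

1600 kN (bearing governs)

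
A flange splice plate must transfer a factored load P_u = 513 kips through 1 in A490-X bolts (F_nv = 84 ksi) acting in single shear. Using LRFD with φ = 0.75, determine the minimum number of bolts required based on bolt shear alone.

A_b = π·1²/4 = 0.7854 in².
Per-bolt design strength φR_n = 0.75 × 84 × 0.7854 × 1 = 49.48 kips.
n ≥ 513 / 49.48 = 10.37 → use 11 bolts.

11 bolts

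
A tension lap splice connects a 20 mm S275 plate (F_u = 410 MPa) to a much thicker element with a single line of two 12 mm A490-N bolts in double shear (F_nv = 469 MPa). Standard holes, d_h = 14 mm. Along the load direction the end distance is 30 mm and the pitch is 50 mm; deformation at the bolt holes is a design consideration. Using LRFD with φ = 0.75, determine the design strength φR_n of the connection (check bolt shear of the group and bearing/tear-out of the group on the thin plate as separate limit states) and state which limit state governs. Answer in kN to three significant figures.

159 kN (bolt shear governs)

Bolt shear: A_b = π·12²/4 = 113.1 mm²; R_n = 469 × 113.1 × 2 × 2 / 1000 = 212.2 kN → 0.75 × 212.2 = 159 kN.
Bearing (1.2 l_c t F_u ≤ 2.4 d t F_u): upper limit = 2.4·12·20·410 / 1000 = 236.2 kN.
  Edge l_c = 30 − 14/2 = 23 → r_n = 226.3 kN; interior l_c = 50 − 14 = 36 → r_n = 236.2 kN.
  R_n,bearing = 1·226.3 + 1·236.2 = 462.5 kN → 0.75 × 462.5 = 347 kN.
Bolt shear governs: 159 kN.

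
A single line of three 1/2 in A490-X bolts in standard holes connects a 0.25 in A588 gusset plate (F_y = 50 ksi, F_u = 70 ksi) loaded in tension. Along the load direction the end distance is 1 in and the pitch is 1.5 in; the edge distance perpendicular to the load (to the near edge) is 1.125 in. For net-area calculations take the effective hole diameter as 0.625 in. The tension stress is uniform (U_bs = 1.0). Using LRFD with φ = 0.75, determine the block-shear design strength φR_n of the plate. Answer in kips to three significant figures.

29.9 kips

Shear plane L_v = 1 + 2·1.5 = 4 in; A_gv = 4 × 0.25 = 1 in².
A_nv = (4 − 2.5·0.625) × 0.25 = 0.6094 in².
A_nt = (1.125 − 0.5·0.625) × 0.25 = 0.2031 in².
0.6 F_u A_nv = 25.59 kips; 0.6 F_y A_gv = 30 kips → shear rupture governs the shear term.
R_n = 25.59 + 1.0 × 70 × 0.2031 = 39.81 kips.
Design strength φR_n = 0.75 × 39.81 = 29.9 kips.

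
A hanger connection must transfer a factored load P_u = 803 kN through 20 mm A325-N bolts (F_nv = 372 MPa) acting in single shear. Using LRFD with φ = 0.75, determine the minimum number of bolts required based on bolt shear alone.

A_b = π·20²/4 = 314.2 mm².
Per-bolt design strength φR_n = 0.75 × 372 × 314.2 × 1 / 1000 = 87.65 kN.
n ≥ 803 / 87.65 = 9.161 → use 10 bolts.

10 bolts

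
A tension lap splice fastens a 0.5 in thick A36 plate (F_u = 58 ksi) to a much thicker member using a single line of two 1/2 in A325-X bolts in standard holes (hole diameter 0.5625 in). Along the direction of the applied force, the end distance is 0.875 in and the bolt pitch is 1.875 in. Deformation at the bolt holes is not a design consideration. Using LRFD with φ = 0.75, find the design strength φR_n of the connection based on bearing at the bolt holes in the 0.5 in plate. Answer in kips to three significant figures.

Per bolt r_n = 1.5 l_c t F_u ≤ 3.0 d t F_u; upper limit = 3.0 × 0.5 × 0.5 × 58 = 43.5 kips.
Edge bolt: l_c = 0.875 − 0.5625/2 = 0.5938 in → 1.5 × 0.5938 × 0.5 × 58 = 25.83 → r_n = 25.83 kips.
Interior bolts: l_c = 1.875 − 0.5625 = 1.312 in → 1.5 × 1.312 × 0.5 × 58 = 57.09 → r_n = 43.5 kips.
R_n = 1 × 25.83 + 1 × 43.5 = 69.33 kips.
Design strength φR_n = 0.75 × 69.33 = 52 kips.

52 kips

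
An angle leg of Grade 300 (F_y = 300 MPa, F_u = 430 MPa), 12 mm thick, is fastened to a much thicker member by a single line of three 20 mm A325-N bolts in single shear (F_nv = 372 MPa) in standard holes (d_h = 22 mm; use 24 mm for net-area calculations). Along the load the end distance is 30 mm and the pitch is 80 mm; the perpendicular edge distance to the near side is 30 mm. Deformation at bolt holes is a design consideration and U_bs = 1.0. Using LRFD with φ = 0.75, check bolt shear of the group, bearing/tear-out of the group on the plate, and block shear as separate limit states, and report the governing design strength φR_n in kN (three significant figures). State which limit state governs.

263 kN (bolt shear governs)

Bolt shear: A_b = π·20²/4 = 314.2 mm²; R_n = 372 × 314.2 × 3 × 1 / 1000 = 350.6 kN → 0.75 × 350.6 = 263 kN.
Bearing: edge l_c = 19, r_n = 117.6 kN; interior l_c = 58, r_n = 247.7 kN; R_n = 117.6 + 2·247.7 = 613 kN → 460 kN.
Block shear: A_gv = 2280, A_nv = 1560, A_nt = 216 mm²; R_n = min(0.6F_uA_nv, 0.6F_yA_gv) + U_bs·F_u·A_nt = 495.4 kN → 372 kN.
Bolt shear governs: 263 kN.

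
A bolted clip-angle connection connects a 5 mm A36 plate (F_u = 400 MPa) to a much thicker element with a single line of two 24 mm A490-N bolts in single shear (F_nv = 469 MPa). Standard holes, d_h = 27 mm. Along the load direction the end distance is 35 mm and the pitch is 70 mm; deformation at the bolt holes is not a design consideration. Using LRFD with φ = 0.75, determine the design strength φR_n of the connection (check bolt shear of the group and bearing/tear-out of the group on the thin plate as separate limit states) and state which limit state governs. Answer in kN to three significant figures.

145 kN (bearing governs)

Bolt shear: A_b = π·24²/4 = 452.4 mm²; R_n = 469 × 452.4 × 2 × 1 / 1000 = 424.3 kN → 0.75 × 424.3 = 318 kN.
Bearing (1.5 l_c t F_u ≤ 3.0 d t F_u): upper limit = 3.0·24·5·400 / 1000 = 144 kN.
  Edge l_c = 35 − 27/2 = 21.5 → r_n = 64.5 kN; interior l_c = 70 − 27 = 43 → r_n = 129 kN.
  R_n,bearing = 1·64.5 + 1·129 = 193.5 kN → 0.75 × 193.5 = 145 kN.
Bearing governs: 145 kN.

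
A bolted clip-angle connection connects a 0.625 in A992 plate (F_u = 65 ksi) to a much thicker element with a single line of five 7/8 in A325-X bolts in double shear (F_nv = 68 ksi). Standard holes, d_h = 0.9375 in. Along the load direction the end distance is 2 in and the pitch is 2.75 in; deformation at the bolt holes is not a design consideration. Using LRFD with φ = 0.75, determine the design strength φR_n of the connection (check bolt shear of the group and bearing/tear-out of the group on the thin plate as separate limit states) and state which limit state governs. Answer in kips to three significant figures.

Bolt shear: A_b = π·0.875²/4 = 0.6013 in²; R_n = 68 × 0.6013 × 5 × 2 = 408.9 kips → 0.75 × 408.9 = 307 kips.
Bearing (1.5 l_c t F_u ≤ 3.0 d t F_u): upper limit = 3.0·0.875·0.625·65 = 106.6 kips.
  Edge l_c = 2 − 0.9375/2 = 1.531 → r_n = 93.31 kips; interior l_c = 2.75 − 0.9375 = 1.812 → r_n = 106.6 kips.
  R_n,bearing = 1·93.31 + 4·106.6 = 519.9 kips → 0.75 × 519.9 = 390 kips.
Bolt shear governs: 307 kips.

307 kips (bolt shear governs)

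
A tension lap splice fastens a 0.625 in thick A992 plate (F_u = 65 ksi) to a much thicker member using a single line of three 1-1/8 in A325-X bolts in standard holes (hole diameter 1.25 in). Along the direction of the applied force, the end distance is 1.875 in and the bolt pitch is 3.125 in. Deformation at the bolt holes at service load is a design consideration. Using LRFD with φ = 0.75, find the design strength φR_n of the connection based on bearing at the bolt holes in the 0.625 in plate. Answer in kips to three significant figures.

Per bolt r_n = 1.2 l_c t F_u ≤ 2.4 d t F_u; upper limit = 2.4 × 1.125 × 0.625 × 65 = 109.7 kips.
Edge bolt: l_c = 1.875 − 1.25/2 = 1.25 in → 1.2 × 1.25 × 0.625 × 65 = 60.94 → r_n = 60.94 kips.
Interior bolts: l_c = 3.125 − 1.25 = 1.875 in → 1.2 × 1.875 × 0.625 × 65 = 91.41 → r_n = 91.41 kips.
R_n = 1 × 60.94 + 2 × 91.41 = 243.8 kips.
Design strength φR_n = 0.75 × 243.8 = 183 kips.

183 kips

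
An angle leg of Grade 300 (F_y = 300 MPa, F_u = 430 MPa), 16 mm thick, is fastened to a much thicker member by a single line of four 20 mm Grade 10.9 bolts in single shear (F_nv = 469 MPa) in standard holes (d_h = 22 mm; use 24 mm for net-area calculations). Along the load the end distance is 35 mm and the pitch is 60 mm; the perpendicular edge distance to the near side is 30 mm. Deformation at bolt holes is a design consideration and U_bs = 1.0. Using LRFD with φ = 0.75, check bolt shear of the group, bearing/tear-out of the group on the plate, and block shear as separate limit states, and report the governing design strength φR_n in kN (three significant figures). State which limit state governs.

442 kN (bolt shear governs)

Bolt shear: A_b = π·20²/4 = 314.2 mm²; R_n = 469 × 314.2 × 4 × 1 / 1000 = 589.4 kN → 0.75 × 589.4 = 442 kN.
Bearing: edge l_c = 24, r_n = 198.1 kN; interior l_c = 38, r_n = 313.7 kN; R_n = 198.1 + 3·313.7 = 1139 kN → 854 kN.
Block shear: A_gv = 3440, A_nv = 2096, A_nt = 288 mm²; R_n = min(0.6F_uA_nv, 0.6F_yA_gv) + U_bs·F_u·A_nt = 664.6 kN → 498 kN.
Bolt shear governs: 442 kN.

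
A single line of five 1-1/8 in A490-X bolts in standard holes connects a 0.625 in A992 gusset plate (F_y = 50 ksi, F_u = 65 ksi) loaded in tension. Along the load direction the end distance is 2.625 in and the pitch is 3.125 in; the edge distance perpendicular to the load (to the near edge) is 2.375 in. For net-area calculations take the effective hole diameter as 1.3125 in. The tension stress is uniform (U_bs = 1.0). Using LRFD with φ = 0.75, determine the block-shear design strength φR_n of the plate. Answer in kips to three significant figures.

Shear plane L_v = 2.625 + 4·3.125 = 15.12 in; A_gv = 15.12 × 0.625 = 9.453 in².
A_nv = (15.12 − 4.5·1.3125) × 0.625 = 5.762 in².
A_nt = (2.375 − 0.5·1.3125) × 0.625 = 1.074 in².
0.6 F_u A_nv = 224.7 kips; 0.6 F_y A_gv = 283.6 kips → shear rupture governs the shear term.
R_n = 224.7 + 1.0 × 65 × 1.074 = 294.5 kips.
Design strength φR_n = 0.75 × 294.5 = 221 kips.

221 kips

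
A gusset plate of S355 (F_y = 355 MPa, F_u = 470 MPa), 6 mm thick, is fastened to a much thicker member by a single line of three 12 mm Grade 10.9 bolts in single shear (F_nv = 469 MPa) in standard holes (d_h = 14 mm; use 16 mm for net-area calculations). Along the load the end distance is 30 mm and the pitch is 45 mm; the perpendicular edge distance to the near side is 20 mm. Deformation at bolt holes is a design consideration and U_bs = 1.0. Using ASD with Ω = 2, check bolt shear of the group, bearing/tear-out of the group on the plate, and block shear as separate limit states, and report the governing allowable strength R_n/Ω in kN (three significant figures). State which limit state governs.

Bolt shear: A_b = π·12²/4 = 113.1 mm²; R_n = 469 × 113.1 × 3 × 1 / 1000 = 159.1 kN → 159.1 / 2 = 79.6 kN.
Bearing: edge l_c = 23, r_n = 77.83 kN; interior l_c = 31, r_n = 81.22 kN; R_n = 77.83 + 2·81.22 = 240.3 kN → 120 kN.
Block shear: A_gv = 720, A_nv = 480, A_nt = 72 mm²; R_n = min(0.6F_uA_nv, 0.6F_yA_gv) + U_bs·F_u·A_nt = 169.2 kN → 84.6 kN.
Bolt shear governs: 79.6 kN.

79.6 kN (bolt shear governs)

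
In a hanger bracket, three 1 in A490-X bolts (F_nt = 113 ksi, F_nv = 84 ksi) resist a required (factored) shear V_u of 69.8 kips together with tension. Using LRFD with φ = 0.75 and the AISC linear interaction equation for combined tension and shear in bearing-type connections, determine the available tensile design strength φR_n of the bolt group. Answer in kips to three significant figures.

A_b = π·1²/4 = 0.7854 in²; f_rv = 69.8 / (3 × 0.7854) = 29.62 ksi.
F'_nt = 1.3 F_nt − (F_nt / φF_nv) f_rv = 1.3·113 − (113/(0.75·84))·29.62 = 93.76 ksi, capped at F_nt → F'_nt = 93.76 ksi.
R_n = F'_nt · A_b · n = 93.76 × 0.7854 × 3 = 220.9 kips.
Design strength φR_n = 0.75 × 220.9 = 166 kips.

166 kips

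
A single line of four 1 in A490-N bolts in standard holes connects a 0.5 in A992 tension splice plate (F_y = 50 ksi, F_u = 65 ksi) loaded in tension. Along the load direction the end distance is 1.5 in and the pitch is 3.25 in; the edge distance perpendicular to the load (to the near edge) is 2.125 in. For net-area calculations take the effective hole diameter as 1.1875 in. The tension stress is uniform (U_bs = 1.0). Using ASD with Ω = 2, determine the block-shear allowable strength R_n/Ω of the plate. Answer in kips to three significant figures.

94 kips

Shear plane L_v = 1.5 + 3·3.25 = 11.25 in; A_gv = 11.25 × 0.5 = 5.625 in².
A_nv = (11.25 − 3.5·1.1875) × 0.5 = 3.547 in².
A_nt = (2.125 − 0.5·1.1875) × 0.5 = 0.7656 in².
0.6 F_u A_nv = 138.3 kips; 0.6 F_y A_gv = 168.8 kips → shear rupture governs the shear term.
R_n = 138.3 + 1.0 × 65 × 0.7656 = 188.1 kips.
Allowable strength R_n/Ω = 188.1 / 2 = 94 kips.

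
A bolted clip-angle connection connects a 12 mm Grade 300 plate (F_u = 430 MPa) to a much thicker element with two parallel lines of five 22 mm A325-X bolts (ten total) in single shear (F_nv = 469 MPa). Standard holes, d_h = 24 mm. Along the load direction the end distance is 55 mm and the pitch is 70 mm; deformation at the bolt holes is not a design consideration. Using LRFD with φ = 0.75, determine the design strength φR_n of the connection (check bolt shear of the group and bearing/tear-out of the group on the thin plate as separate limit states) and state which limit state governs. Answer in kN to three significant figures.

1340 kN (bolt shear governs)

Bolt shear: A_b = π·22²/4 = 380.1 mm²; R_n = 469 × 380.1 × 10 × 1 / 1000 = 1783 kN → 0.75 × 1783 = 1340 kN.
Bearing (1.5 l_c t F_u ≤ 3.0 d t F_u): upper limit = 3.0·22·12·430 / 1000 = 340.6 kN.
  Edge l_c = 55 − 24/2 = 43 → r_n = 332.8 kN; interior l_c = 70 − 24 = 46 → r_n = 340.6 kN.
  R_n,bearing = 2·332.8 + 8·340.6 = 3390 kN → 0.75 × 3390 = 2540 kN.
Bolt shear governs: 1340 kN.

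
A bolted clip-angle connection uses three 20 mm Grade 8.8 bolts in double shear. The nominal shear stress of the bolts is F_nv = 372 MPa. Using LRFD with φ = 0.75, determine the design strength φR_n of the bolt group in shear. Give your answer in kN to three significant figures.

526 kN

A_b = π × 20² / 4 = 314.2 mm².
R_n = F_nv · A_b · n · n_s = 372 × 314.2 × 3 × 2 / 1000 = 701.2 kN.
Design strength φR_n = 0.75 × 701.2 = 526 kN.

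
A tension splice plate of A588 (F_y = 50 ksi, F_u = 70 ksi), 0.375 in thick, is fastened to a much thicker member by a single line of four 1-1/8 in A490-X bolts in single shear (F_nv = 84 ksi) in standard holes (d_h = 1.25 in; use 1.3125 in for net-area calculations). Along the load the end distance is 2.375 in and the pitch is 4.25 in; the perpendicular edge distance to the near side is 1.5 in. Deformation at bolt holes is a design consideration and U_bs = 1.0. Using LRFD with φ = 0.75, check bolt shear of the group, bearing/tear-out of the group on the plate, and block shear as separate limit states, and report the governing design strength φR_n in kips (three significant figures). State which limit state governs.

Bolt shear: A_b = π·1.125²/4 = 0.994 in²; R_n = 84 × 0.994 × 4 × 1 = 334 kips → 0.75 × 334 = 250 kips.
Bearing: edge l_c = 1.75, r_n = 55.13 kips; interior l_c = 3, r_n = 70.88 kips; R_n = 55.13 + 3·70.88 = 267.8 kips → 201 kips.
Block shear: A_gv = 5.672, A_nv = 3.949, A_nt = 0.3164 in²; R_n = min(0.6F_uA_nv, 0.6F_yA_gv) + U_bs·F_u·A_nt = 188 kips → 141 kips.
Block shear governs: 141 kips.

141 kips (block shear governs)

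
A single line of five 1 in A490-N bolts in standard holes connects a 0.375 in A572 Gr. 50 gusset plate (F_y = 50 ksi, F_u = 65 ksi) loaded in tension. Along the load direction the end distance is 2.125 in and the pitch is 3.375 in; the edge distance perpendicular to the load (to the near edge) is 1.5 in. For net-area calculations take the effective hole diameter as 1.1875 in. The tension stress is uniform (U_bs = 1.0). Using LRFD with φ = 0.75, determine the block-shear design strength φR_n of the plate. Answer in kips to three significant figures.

Shear plane L_v = 2.125 + 4·3.375 = 15.62 in; A_gv = 15.62 × 0.375 = 5.859 in².
A_nv = (15.62 − 4.5·1.1875) × 0.375 = 3.855 in².
A_nt = (1.5 − 0.5·1.1875) × 0.375 = 0.3398 in².
0.6 F_u A_nv = 150.4 kips; 0.6 F_y A_gv = 175.8 kips → shear rupture governs the shear term.
R_n = 150.4 + 1.0 × 65 × 0.3398 = 172.5 kips.
Design strength φR_n = 0.75 × 172.5 = 129 kips.

129 kips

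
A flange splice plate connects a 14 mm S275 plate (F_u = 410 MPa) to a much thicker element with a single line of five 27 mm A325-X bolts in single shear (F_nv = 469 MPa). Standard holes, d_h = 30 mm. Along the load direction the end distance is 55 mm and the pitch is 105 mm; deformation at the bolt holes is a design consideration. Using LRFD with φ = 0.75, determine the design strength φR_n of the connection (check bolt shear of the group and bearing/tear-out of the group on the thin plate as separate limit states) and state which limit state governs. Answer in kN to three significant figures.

Bolt shear: A_b = π·27²/4 = 572.6 mm²; R_n = 469 × 572.6 × 5 × 1 / 1000 = 1343 kN → 0.75 × 1343 = 1010 kN.
Bearing (1.2 l_c t F_u ≤ 2.4 d t F_u): upper limit = 2.4·27·14·410 / 1000 = 372 kN.
  Edge l_c = 55 − 30/2 = 40 → r_n = 275.5 kN; interior l_c = 105 − 30 = 75 → r_n = 372 kN.
  R_n,bearing = 1·275.5 + 4·372 = 1763 kN → 0.75 × 1763 = 1320 kN.
Bolt shear governs: 1010 kN.

1010 kN (bolt shear governs)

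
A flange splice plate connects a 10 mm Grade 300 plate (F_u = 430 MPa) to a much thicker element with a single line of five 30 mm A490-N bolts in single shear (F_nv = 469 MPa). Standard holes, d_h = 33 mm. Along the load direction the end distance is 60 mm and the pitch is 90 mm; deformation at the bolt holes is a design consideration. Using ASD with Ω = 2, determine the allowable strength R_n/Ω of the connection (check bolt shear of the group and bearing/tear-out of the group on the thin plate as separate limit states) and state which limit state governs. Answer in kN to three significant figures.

Bolt shear: A_b = π·30²/4 = 706.9 mm²; R_n = 469 × 706.9 × 5 × 1 / 1000 = 1658 kN → 1658 / 2 = 829 kN.
Bearing (1.2 l_c t F_u ≤ 2.4 d t F_u): upper limit = 2.4·30·10·430 / 1000 = 309.6 kN.
  Edge l_c = 60 − 33/2 = 43.5 → r_n = 224.5 kN; interior l_c = 90 − 33 = 57 → r_n = 294.1 kN.
  R_n,bearing = 1·224.5 + 4·294.1 = 1401 kN → 1401 / 2 = 700 kN.
Bearing governs: 700 kN.

700 kN (bearing governs)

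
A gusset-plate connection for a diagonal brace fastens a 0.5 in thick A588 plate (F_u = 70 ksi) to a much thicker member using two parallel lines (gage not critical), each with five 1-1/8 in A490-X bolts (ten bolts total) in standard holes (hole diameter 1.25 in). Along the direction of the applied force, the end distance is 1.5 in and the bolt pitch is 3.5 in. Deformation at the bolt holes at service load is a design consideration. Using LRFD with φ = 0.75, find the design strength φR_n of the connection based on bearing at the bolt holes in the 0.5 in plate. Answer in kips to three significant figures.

622 kips

Per bolt r_n = 1.2 l_c t F_u ≤ 2.4 d t F_u; upper limit = 2.4 × 1.125 × 0.5 × 70 = 94.5 kips.
Edge bolt: l_c = 1.5 − 1.25/2 = 0.875 in → 1.2 × 0.875 × 0.5 × 70 = 36.75 → r_n = 36.75 kips.
Interior bolts: l_c = 3.5 − 1.25 = 2.25 in → 1.2 × 2.25 × 0.5 × 70 = 94.5 → r_n = 94.5 kips.
R_n = 2 × 36.75 + 8 × 94.5 = 829.5 kips.
Design strength φR_n = 0.75 × 829.5 = 622 kips.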